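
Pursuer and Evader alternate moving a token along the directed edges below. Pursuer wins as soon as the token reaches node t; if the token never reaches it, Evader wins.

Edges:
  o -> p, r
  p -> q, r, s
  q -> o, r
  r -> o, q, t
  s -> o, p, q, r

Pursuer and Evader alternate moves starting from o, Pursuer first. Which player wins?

Evader

Track states (vertex, player-to-move).
A0 = {(t,Pursuer), (t,Evader)}
A1: add {(r,Pursuer)}.
A2 = A1; e.g. (o,Pursuer) stays out. (o,Pursuer) never enters ⇒ Evader avoids the target.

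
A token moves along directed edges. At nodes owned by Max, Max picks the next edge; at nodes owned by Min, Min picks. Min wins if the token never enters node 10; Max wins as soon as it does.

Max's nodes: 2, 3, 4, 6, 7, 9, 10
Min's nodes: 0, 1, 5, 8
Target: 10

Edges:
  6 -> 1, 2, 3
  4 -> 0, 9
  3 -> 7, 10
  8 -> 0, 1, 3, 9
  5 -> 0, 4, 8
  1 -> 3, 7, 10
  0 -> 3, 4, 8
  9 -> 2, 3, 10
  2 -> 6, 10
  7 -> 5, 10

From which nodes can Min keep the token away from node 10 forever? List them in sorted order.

0, 5, 8

A0 = {10}
A1: add {2, 3, 7, 9} — 2 (Max) has 2→10; 3 (Max) has 3→10; 7 (Max) has 7→10; 9 (Max) has 9→10.
A2: add {1, 4, 6} — 1 (Min): all of {3, 7, 10} already in; 4 (Max) has 4→9; 6 (Max) has 6→2.
A3 = A2; e.g. 0 (Min) can still go to 8. Fixed point.
Max's attractor = {1, 2, 3, 4, 6, 7, 9, 10}; Min avoids the target exactly from the complement.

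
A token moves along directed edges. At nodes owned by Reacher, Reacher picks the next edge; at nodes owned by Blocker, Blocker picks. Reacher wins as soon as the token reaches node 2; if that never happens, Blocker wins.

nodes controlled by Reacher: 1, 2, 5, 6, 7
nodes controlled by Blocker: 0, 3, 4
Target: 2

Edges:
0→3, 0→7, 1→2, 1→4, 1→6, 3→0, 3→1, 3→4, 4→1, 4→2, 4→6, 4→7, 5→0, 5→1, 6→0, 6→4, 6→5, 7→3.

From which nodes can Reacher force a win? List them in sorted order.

1, 2, 5, 6

A0 = {2}
A1: add {1} — 1 (Reacher) has 1→2.
A2: add {5} — 5 (Reacher) has 5→1.
A3: add {6} — 6 (Reacher) has 6→5.
A4 = A3; e.g. 0 (Blocker) can still go to 3. Fixed point.
Reacher's winning region = {1, 2, 5, 6}.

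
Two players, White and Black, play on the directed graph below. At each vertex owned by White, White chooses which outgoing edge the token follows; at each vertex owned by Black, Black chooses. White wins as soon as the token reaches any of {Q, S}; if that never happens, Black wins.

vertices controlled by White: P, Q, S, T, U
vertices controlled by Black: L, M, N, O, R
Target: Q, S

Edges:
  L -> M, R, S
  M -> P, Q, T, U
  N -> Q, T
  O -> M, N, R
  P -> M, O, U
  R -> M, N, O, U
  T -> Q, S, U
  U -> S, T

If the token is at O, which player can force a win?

A0 = {Q, S}
A1: add {T, U} — T (White) has T→Q; U (White) has U→S.
A2: add {N, P} — N (Black): all of {Q, T} already in; P (White) has P→U.
A3: add {M} — M (Black): all of {P, Q, T, U} already in.
A4 = A3; e.g. L (Black) can still go to R. Fixed point.
O never enters the attractor, so Black can avoid the target forever.

Black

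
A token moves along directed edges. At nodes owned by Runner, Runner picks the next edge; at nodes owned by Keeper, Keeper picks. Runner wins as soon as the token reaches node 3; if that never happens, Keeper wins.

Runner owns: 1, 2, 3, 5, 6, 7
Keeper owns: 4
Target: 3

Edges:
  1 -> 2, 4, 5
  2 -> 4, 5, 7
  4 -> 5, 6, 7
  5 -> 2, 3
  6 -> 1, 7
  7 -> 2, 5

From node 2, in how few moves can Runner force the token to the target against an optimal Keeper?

2

A0 = {3}
A1: add {5} — 5 (Runner) has 5→3.
A2: add {1, 2, 7} — 1 (Runner) has 1→5; 2 (Runner) has 2→5; 7 (Runner) has 7→5.
2 enters the attractor at level 2, so Runner can force the target in 2 moves from there.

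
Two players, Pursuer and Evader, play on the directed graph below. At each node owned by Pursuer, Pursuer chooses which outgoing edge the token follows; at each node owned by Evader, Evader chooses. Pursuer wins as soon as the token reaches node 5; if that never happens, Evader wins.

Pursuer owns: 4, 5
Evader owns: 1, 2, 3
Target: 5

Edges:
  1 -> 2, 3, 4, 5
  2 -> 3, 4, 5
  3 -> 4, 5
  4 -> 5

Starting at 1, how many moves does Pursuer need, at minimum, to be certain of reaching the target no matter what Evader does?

4

A0 = {5}
A1: add {4} — 4 (Pursuer) has 4→5.
A2: add {3} — 3 (Evader): all of {4, 5} already in.
A3: add {2} — 2 (Evader): all of {3, 4, 5} already in.
A4: add {1} — 1 (Evader): all of {2, 3, 4, 5} already in.
A4 = all vertices. Fixed point.
1 enters the attractor at level 4, so Pursuer can force the target in 4 moves from there.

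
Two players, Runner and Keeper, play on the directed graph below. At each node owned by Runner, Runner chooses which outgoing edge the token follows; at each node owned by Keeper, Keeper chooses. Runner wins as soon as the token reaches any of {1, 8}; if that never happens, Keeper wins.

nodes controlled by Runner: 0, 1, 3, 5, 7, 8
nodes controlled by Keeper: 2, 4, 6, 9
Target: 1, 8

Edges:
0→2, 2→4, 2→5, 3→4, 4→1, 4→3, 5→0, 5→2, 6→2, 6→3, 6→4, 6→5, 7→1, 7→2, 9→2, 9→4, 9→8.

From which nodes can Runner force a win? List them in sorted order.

1, 7, 8

A0 = {1, 8}
A1: add {7} — 7 (Runner) has 7→1.
A2 = A1; e.g. 0 (Runner) has no edge into A1. Fixed point.
Runner's winning region = {1, 7, 8}.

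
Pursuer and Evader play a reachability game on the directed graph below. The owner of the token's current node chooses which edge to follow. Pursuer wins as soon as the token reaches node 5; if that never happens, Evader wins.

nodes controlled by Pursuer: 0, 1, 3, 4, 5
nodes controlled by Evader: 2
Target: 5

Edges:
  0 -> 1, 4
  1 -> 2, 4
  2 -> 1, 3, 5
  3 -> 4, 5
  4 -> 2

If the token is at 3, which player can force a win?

A0 = {5}
A1: add {3} — 3 (Pursuer) has 3→5.
A2 = A1; e.g. 0 (Pursuer) has no edge into A1. Fixed point.
3 ∈ A1, so Pursuer can force the target.

Pursuer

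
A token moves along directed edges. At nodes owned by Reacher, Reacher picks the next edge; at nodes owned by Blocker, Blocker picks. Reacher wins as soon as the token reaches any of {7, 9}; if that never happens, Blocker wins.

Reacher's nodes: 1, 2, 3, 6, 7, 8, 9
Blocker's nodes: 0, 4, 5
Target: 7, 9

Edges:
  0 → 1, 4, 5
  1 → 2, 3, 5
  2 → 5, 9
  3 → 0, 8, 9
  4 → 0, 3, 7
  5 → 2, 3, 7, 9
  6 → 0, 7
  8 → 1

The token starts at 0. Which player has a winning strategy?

A0 = {7, 9}
A1: add {2, 3, 6} — 2 (Reacher) has 2→9; 3 (Reacher) has 3→9; 6 (Reacher) has 6→7.
A2: add {1, 5} — 1 (Reacher) has 1→2; 5 (Blocker): all of {2, 3, 7, 9} already in.
A3: add {8} — 8 (Reacher) has 8→1.
A4 = A3; e.g. 0 (Blocker) can still go to 4. Fixed point.
0 never enters the attractor, so Blocker can avoid the target forever.

Blocker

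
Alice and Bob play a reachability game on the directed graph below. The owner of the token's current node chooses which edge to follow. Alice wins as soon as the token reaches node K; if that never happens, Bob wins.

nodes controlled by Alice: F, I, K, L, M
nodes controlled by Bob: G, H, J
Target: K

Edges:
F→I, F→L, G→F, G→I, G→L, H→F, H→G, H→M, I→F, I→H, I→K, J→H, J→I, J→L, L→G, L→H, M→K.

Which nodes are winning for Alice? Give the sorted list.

A0 = {K}
A1: add {I, M} — I (Alice) has I→K; M (Alice) has M→K.
A2: add {F} — F (Alice) has F→I.
A3 = A2; e.g. G (Bob) can still go to L. Fixed point.
Alice's winning region = {F, I, K, M}.

F, I, K, M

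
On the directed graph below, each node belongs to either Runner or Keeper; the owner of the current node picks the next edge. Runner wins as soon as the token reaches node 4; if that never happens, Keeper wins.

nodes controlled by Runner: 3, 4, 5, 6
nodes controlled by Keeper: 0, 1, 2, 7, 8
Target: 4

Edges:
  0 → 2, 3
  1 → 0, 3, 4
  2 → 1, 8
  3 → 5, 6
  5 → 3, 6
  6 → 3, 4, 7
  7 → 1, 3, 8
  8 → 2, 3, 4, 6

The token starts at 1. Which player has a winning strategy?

Keeper

A0 = {4}
A1: add {6} — 6 (Runner) has 6→4.
A2: add {3, 5} — 3 (Runner) has 3→6; 5 (Runner) has 5→6.
A3 = A2; e.g. 0 (Keeper) can still go to 2. Fixed point.
1 never enters the attractor, so Keeper can avoid the target forever.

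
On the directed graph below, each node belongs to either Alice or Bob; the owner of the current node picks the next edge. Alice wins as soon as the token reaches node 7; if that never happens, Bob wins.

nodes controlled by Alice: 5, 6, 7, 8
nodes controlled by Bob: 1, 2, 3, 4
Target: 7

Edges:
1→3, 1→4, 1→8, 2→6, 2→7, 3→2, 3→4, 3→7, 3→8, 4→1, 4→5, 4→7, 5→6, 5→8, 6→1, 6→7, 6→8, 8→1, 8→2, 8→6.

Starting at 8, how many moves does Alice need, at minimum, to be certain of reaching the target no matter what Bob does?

A0 = {7}
A1: add {6} — 6 (Alice) has 6→7.
A2: add {2, 5, 8} — 2 (Bob): all of {6, 7} already in; 5 (Alice) has 5→6; 8 (Alice) has 8→6.
A3 = A2; e.g. 1 (Bob) can still go to 3. Fixed point.
8 enters the attractor at level 2, so Alice can force the target in 2 moves from there.

2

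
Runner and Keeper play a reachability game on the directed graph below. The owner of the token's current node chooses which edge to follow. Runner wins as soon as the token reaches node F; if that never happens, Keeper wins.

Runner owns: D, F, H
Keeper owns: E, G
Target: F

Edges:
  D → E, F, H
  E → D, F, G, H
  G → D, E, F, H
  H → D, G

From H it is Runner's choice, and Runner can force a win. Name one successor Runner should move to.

D

A0 = {F}
A1: add {D} — D (Runner) has D→F.
A2: add {H} — H (Runner) has H→D.
A3 = A2; e.g. E (Keeper) can still go to G. Fixed point.
From H, successor D is in the attractor (rank 1); the other successor G is not.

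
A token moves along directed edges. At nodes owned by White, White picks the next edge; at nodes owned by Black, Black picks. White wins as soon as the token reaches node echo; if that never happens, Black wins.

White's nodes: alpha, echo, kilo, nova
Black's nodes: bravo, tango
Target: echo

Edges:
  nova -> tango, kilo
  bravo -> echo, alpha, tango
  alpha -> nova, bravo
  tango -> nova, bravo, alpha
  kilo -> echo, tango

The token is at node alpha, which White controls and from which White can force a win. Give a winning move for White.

nova

A0 = {echo}
A1: add {kilo} — kilo (White) has kilo→echo.
A2: add {nova} — nova (White) has nova→kilo.
A3: add {alpha} — alpha (White) has alpha→nova.
A4 = A3; e.g. bravo (Black) can still go to tango. Fixed point.
From alpha, successor nova is in the attractor (rank 2); the other successor bravo is not.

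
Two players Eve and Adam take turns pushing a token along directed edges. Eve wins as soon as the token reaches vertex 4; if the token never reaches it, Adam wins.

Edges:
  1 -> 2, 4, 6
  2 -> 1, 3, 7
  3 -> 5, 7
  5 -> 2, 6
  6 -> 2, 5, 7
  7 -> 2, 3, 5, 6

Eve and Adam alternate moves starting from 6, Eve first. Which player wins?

Adam

Track states (vertex, player-to-move).
A0 = {(4,Eve), (4,Adam)}
A1: add {(1,Eve)}.
A2 = A1; e.g. (1,Adam) stays out. (6,Eve) never enters ⇒ Adam avoids the target.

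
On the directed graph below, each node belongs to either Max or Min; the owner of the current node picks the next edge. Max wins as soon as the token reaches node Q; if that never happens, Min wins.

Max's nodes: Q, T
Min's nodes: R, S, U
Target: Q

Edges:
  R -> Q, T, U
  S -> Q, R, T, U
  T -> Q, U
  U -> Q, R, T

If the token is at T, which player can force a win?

A0 = {Q}
A1: add {T} — T (Max) has T→Q.
A2 = A1; e.g. R (Min) can still go to U. Fixed point.
T ∈ A1, so Max can force the target.

Max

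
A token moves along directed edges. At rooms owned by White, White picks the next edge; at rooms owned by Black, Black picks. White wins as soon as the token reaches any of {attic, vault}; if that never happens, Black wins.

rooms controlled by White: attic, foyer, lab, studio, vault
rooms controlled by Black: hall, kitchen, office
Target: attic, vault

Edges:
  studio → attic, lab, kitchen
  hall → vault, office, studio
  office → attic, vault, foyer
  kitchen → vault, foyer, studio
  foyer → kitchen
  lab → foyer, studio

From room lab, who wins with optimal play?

A0 = {attic, vault}
A1: add {studio} — studio (White) has studio→attic.
A2: add {lab} — lab (White) has lab→studio.
A3 = A2; e.g. foyer (White) has no edge into A2. Fixed point.
lab ∈ A2, so White can force the target.

White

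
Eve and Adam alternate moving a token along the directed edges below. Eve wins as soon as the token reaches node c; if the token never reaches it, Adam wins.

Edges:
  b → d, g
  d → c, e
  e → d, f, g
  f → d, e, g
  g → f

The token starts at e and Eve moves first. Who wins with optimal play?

Adam

Track states (vertex, player-to-move).
A0 = {(c,Eve), (c,Adam)}
A1: add {(d,Eve)}.
A2 = A1; e.g. (b,Eve) stays out. (e,Eve) never enters ⇒ Adam avoids the target.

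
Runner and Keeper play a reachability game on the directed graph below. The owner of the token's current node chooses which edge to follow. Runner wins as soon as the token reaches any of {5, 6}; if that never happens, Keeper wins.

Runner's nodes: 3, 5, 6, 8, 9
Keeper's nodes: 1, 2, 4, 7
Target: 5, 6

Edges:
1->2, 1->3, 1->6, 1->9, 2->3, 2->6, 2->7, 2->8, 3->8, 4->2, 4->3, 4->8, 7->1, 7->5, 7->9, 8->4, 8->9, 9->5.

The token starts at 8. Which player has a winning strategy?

Runner

A0 = {5, 6}
A1: add {9} — 9 (Runner) has 9→5.
A2: add {8} — 8 (Runner) has 8→9.
8 ∈ A2, so Runner can force the target.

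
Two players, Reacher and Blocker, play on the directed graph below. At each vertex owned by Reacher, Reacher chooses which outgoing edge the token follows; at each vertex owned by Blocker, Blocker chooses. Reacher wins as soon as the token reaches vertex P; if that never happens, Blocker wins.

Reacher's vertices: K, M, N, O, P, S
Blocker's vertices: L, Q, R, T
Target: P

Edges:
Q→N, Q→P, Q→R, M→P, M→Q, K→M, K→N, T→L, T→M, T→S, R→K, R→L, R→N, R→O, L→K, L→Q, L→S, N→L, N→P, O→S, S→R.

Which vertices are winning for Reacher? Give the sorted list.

K, M, N, P

A0 = {P}
A1: add {M, N} — M (Reacher) has M→P; N (Reacher) has N→P.
A2: add {K} — K (Reacher) has K→M.
A3 = A2; e.g. L (Blocker) can still go to Q. Fixed point.
Reacher's winning region = {K, M, N, P}.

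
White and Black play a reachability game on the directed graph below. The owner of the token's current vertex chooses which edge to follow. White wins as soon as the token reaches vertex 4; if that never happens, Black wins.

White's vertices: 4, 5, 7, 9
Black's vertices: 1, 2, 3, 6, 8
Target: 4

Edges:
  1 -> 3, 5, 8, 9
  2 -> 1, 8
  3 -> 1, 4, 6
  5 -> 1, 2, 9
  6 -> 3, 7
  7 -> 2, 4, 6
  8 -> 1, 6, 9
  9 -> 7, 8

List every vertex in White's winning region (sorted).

4, 5, 7, 9

A0 = {4}
A1: add {7} — 7 (White) has 7→4.
A2: add {9} — 9 (White) has 9→7.
A3: add {5} — 5 (White) has 5→9.
A4 = A3; e.g. 1 (Black) can still go to 3. Fixed point.
White's winning region = {4, 5, 7, 9}.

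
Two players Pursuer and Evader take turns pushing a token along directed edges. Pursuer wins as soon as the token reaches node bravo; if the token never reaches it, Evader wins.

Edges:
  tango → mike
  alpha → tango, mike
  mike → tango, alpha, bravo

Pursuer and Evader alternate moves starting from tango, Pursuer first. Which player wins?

Evader

Track states (vertex, player-to-move).
A0 = {(bravo,Pursuer), (bravo,Evader)}
A1: add {(mike,Pursuer)}.
A2: add {(tango,Evader)}.
A3: add {(alpha,Pursuer)}.
A4 = A3; e.g. (tango,Pursuer) stays out. (tango,Pursuer) never enters ⇒ Evader avoids the target.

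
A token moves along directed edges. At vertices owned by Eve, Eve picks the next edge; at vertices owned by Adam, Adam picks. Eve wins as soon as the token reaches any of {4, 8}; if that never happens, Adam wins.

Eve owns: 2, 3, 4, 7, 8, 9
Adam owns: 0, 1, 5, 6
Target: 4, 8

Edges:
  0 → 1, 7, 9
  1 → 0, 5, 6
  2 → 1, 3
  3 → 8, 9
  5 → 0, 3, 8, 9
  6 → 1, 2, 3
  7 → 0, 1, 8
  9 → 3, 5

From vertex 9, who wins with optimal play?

A0 = {4, 8}
A1: add {3, 7} — 3 (Eve) has 3→8; 7 (Eve) has 7→8.
A2: add {2, 9} — 2 (Eve) has 2→3; 9 (Eve) has 9→3.
A3 = A2; e.g. 0 (Adam) can still go to 1. Fixed point.
9 ∈ A2, so Eve can force the target.

Eve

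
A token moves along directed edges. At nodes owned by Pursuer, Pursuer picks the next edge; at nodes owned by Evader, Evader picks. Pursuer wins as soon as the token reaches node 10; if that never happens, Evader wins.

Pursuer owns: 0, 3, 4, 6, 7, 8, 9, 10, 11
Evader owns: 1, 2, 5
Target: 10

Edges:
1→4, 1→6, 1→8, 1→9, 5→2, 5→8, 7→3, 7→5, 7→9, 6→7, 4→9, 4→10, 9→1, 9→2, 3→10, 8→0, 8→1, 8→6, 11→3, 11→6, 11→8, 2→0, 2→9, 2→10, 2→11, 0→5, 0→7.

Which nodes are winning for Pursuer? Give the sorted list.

A0 = {10}
A1: add {3, 4} — 3 (Pursuer) has 3→10; 4 (Pursuer) has 4→10.
A2: add {7, 11} — 7 (Pursuer) has 7→3; 11 (Pursuer) has 11→3.
A3: add {0, 6} — 0 (Pursuer) has 0→7; 6 (Pursuer) has 6→7.
A4: add {8} — 8 (Pursuer) has 8→0.
A5 = A4; e.g. 1 (Evader) can still go to 9. Fixed point.
Pursuer's winning region = {0, 3, 4, 6, 7, 8, 10, 11}.

0, 3, 4, 6, 7, 8, 10, 11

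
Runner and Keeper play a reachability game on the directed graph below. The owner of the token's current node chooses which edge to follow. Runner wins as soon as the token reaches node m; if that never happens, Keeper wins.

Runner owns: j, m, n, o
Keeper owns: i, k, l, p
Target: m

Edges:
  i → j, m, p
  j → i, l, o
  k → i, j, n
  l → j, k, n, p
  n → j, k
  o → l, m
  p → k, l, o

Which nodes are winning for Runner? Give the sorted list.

A0 = {m}
A1: add {o} — o (Runner) has o→m.
A2: add {j} — j (Runner) has j→o.
A3: add {n} — n (Runner) has n→j.
A4 = A3; e.g. i (Keeper) can still go to p. Fixed point.
Runner's winning region = {j, m, n, o}.

j, m, n, o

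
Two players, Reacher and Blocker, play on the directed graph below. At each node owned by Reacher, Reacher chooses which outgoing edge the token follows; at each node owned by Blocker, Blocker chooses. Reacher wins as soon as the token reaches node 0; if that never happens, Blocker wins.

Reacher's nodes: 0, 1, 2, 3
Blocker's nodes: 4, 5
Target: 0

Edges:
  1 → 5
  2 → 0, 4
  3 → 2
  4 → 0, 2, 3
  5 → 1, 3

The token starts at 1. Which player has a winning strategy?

Blocker

A0 = {0}
A1: add {2} — 2 (Reacher) has 2→0.
A2: add {3} — 3 (Reacher) has 3→2.
A3: add {4} — 4 (Blocker): all of {0, 2, 3} already in.
A4 = A3; e.g. 1 (Reacher) has no edge into A3. Fixed point.
1 never enters the attractor, so Blocker can avoid the target forever.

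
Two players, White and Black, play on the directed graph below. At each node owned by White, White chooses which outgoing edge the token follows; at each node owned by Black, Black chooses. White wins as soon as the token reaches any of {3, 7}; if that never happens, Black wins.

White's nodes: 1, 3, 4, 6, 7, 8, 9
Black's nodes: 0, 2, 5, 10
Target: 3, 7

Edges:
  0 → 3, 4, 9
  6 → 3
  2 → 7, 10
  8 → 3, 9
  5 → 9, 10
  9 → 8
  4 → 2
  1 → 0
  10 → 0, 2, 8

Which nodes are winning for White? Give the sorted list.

3, 6, 7, 8, 9

A0 = {3, 7}
A1: add {6, 8} — 6 (White) has 6→3; 8 (White) has 8→3.
A2: add {9} — 9 (White) has 9→8.
A3 = A2; e.g. 0 (Black) can still go to 4. Fixed point.
White's winning region = {3, 6, 7, 8, 9}.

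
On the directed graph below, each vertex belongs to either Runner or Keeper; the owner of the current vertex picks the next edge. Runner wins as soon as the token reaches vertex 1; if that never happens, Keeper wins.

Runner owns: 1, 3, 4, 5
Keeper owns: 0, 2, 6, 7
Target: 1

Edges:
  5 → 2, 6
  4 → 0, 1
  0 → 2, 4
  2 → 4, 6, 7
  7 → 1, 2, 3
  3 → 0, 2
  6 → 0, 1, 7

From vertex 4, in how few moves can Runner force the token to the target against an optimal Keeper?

1

A0 = {1}
A1: add {4} — 4 (Runner) has 4→1.
A2 = A1; e.g. 0 (Keeper) can still go to 2. Fixed point.
4 enters the attractor at level 1, so Runner can force the target in 1 move from there.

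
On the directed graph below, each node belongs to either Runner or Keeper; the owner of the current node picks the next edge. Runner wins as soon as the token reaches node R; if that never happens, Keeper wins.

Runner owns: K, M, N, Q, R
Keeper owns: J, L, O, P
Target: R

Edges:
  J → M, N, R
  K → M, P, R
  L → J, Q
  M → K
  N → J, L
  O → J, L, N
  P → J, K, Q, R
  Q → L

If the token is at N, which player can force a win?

Keeper

A0 = {R}
A1: add {K} — K (Runner) has K→R.
A2: add {M} — M (Runner) has M→K.
A3 = A2; e.g. J (Keeper) can still go to N. Fixed point.
N never enters the attractor, so Keeper can avoid the target forever.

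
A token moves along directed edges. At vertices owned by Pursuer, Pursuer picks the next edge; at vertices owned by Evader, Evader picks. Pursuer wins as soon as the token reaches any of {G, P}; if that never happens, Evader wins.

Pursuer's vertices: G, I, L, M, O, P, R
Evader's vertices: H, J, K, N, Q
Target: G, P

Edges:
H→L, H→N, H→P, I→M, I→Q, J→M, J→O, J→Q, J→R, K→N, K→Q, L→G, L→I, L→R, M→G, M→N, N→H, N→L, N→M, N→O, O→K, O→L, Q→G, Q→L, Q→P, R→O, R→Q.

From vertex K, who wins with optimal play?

A0 = {G, P}
A1: add {L, M} — L (Pursuer) has L→G; M (Pursuer) has M→G.
A2: add {I, O, Q} — I (Pursuer) has I→M; O (Pursuer) has O→L; Q (Evader): all of {G, L, P} already in.
A3: add {R} — R (Pursuer) has R→O.
A4: add {J} — J (Evader): all of {M, O, Q, R} already in.
A5 = A4; e.g. H (Evader) can still go to N. Fixed point.
K never enters the attractor, so Evader can avoid the target forever.

Evader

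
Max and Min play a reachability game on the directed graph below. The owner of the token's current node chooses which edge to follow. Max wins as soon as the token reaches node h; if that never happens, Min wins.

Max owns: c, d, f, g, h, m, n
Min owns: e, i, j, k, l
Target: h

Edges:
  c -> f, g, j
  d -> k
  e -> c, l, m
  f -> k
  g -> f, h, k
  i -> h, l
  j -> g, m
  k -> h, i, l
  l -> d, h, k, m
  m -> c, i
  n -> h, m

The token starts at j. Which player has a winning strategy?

Max

A0 = {h}
A1: add {g, n} — g (Max) has g→h; n (Max) has n→h.
A2: add {c} — c (Max) has c→g.
A3: add {m} — m (Max) has m→c.
A4: add {j} — j (Min): all of {g, m} already in.
A5 = A4; e.g. d (Max) has no edge into A4. Fixed point.
j ∈ A4, so Max can force the target.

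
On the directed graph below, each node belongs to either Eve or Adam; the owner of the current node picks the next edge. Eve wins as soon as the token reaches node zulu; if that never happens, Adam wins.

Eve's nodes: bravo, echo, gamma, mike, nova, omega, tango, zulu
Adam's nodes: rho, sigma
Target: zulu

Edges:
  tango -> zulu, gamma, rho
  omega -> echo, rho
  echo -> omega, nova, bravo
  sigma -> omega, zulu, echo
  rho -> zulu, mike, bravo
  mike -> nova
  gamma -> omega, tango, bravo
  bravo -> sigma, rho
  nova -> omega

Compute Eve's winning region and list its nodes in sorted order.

A0 = {zulu}
A1: add {tango} — tango (Eve) has tango→zulu.
A2: add {gamma} — gamma (Eve) has gamma→tango.
A3 = A2; e.g. sigma (Adam) can still go to omega. Fixed point.
Eve's winning region = {gamma, tango, zulu}.

gamma, tango, zulu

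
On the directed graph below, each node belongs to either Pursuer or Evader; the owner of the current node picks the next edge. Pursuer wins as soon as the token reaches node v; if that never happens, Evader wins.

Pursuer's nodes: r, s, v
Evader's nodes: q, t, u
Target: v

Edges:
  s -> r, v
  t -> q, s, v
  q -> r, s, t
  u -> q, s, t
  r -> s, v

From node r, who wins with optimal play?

Pursuer

A0 = {v}
A1: add {r, s} — r (Pursuer) has r→v; s (Pursuer) has s→v.
A2 = A1; e.g. q (Evader) can still go to t. Fixed point.
r ∈ A1, so Pursuer can force the target.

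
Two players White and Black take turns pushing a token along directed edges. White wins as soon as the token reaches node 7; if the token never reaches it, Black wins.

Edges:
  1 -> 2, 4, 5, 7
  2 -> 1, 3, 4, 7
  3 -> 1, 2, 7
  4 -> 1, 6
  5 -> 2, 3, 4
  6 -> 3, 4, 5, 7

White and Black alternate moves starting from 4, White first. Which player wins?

Black

Track states (vertex, player-to-move).
A0 = {(7,White), (7,Black)}
A1: add {(1,White), (2,White), (3,White), (6,White)}.
A2: add {(3,Black), (4,Black)}.
A3: add {(5,White)}.
A4 = A3; e.g. (1,Black) stays out. (4,White) never enters ⇒ Black avoids the target.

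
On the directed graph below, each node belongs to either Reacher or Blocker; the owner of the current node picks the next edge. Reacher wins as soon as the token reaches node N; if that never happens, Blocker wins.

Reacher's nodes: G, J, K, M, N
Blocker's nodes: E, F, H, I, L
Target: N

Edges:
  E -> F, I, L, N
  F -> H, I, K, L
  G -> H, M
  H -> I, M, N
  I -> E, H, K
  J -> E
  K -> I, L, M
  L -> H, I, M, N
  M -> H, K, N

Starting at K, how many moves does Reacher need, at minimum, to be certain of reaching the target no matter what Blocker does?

2

A0 = {N}
A1: add {M} — M (Reacher) has M→N.
A2: add {G, K} — G (Reacher) has G→M; K (Reacher) has K→M.
A3 = A2; e.g. E (Blocker) can still go to F. Fixed point.
K enters the attractor at level 2, so Reacher can force the target in 2 moves from there.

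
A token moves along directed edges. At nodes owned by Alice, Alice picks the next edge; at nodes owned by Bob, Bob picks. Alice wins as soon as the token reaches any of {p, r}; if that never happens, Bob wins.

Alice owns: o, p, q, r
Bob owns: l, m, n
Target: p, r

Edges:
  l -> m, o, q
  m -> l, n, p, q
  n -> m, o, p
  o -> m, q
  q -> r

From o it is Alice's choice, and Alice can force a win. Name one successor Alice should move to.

A0 = {p, r}
A1: add {q} — q (Alice) has q→r.
A2: add {o} — o (Alice) has o→q.
A3 = A2; e.g. l (Bob) can still go to m. Fixed point.
From o, successor q is in the attractor (rank 1); the other successor m is not.

q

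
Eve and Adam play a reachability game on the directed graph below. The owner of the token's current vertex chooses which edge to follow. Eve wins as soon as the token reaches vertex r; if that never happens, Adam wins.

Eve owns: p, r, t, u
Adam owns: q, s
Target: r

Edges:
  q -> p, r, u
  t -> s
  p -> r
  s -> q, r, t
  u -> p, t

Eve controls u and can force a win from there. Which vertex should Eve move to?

p

A0 = {r}
A1: add {p} — p (Eve) has p→r.
A2: add {u} — u (Eve) has u→p.
A3: add {q} — q (Adam): all of {p, r, u} already in.
A4 = A3; e.g. s (Adam) can still go to t. Fixed point.
From u, successor p is in the attractor (rank 1); the other successor t is not.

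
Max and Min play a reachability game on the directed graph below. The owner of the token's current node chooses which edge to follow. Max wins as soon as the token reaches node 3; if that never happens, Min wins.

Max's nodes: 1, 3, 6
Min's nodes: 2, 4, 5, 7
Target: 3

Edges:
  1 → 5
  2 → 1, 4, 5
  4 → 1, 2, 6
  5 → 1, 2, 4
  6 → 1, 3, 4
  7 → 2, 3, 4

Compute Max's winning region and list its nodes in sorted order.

3, 6

A0 = {3}
A1: add {6} — 6 (Max) has 6→3.
A2 = A1; e.g. 1 (Max) has no edge into A1. Fixed point.
Max's winning region = {3, 6}.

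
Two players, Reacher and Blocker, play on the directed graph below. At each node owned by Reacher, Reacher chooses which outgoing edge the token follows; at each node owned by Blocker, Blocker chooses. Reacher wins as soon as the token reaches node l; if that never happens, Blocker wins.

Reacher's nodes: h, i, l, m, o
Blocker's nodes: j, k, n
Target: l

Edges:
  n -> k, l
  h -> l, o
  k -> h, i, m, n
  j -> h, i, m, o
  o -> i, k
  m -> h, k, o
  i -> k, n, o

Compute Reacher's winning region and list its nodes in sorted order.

A0 = {l}
A1: add {h} — h (Reacher) has h→l.
A2: add {m} — m (Reacher) has m→h.
A3 = A2; e.g. i (Reacher) has no edge into A2. Fixed point.
Reacher's winning region = {h, l, m}.

h, l, m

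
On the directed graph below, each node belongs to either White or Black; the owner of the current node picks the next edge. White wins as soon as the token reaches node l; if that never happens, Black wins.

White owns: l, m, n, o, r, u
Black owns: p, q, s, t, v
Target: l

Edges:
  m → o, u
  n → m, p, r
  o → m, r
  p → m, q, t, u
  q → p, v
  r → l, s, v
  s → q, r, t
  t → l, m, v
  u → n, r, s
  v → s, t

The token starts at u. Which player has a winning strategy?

A0 = {l}
A1: add {r} — r (White) has r→l.
A2: add {n, o, u} — n (White) has n→r; o (White) has o→r; u (White) has u→r.
u ∈ A2, so White can force the target.

White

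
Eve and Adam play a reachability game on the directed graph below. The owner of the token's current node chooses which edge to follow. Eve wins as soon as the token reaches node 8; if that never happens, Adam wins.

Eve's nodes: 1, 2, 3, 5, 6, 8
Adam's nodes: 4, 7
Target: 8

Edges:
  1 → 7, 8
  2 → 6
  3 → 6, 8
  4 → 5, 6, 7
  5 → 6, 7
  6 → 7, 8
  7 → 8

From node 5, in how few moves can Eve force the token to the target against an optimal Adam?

2

A0 = {8}
A1: add {1, 3, 6, 7} — 1 (Eve) has 1→8; 3 (Eve) has 3→8; 6 (Eve) has 6→8; 7 (Adam): all of {8} already in.
A2: add {2, 5} — 2 (Eve) has 2→6; 5 (Eve) has 5→6.
5 enters the attractor at level 2, so Eve can force the target in 2 moves from there.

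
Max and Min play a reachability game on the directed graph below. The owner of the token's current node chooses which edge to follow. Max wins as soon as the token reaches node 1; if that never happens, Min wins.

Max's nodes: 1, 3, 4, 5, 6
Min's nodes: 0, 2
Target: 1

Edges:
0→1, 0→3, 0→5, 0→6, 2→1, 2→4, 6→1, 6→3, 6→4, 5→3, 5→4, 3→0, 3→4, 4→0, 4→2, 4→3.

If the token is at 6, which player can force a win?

Max

A0 = {1}
A1: add {6} — 6 (Max) has 6→1.
A2 = A1; e.g. 0 (Min) can still go to 3. Fixed point.
6 ∈ A1, so Max can force the target.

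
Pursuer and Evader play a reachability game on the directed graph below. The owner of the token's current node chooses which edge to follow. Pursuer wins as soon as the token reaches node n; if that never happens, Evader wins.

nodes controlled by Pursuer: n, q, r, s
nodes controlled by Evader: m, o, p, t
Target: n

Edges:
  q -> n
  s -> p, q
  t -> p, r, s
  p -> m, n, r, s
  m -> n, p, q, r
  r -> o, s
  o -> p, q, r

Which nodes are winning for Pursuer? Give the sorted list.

A0 = {n}
A1: add {q} — q (Pursuer) has q→n.
A2: add {s} — s (Pursuer) has s→q.
A3: add {r} — r (Pursuer) has r→s.
A4 = A3; e.g. m (Evader) can still go to p. Fixed point.
Pursuer's winning region = {n, q, r, s}.

n, q, r, s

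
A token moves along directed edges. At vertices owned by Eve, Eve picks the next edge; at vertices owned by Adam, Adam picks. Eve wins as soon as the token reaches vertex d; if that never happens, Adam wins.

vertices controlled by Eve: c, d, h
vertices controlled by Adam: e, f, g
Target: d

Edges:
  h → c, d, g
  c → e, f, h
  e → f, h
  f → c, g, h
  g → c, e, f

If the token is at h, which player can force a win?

A0 = {d}
A1: add {h} — h (Eve) has h→d.
h ∈ A1, so Eve can force the target.

Eve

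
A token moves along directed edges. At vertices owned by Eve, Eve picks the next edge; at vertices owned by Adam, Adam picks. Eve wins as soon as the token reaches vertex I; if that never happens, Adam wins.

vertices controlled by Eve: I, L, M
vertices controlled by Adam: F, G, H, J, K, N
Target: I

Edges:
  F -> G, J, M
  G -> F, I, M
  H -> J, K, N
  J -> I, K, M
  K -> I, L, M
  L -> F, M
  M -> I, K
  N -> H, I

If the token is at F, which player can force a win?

A0 = {I}
A1: add {M} — M (Eve) has M→I.
A2: add {L} — L (Eve) has L→M.
A3: add {K} — K (Adam): all of {I, L, M} already in.
A4: add {J} — J (Adam): all of {I, K, M} already in.
A5 = A4; e.g. F (Adam) can still go to G. Fixed point.
F never enters the attractor, so Adam can avoid the target forever.

Adam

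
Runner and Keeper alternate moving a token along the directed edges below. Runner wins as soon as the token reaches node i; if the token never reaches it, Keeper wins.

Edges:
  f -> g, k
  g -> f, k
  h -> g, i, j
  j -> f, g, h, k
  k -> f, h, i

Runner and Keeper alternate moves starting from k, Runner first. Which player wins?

Runner

Track states (vertex, player-to-move).
A0 = {(i,Runner), (i,Keeper)}
A1: add {(h,Runner), (k,Runner)}.
(k,Runner) ∈ A1 ⇒ Runner forces the target.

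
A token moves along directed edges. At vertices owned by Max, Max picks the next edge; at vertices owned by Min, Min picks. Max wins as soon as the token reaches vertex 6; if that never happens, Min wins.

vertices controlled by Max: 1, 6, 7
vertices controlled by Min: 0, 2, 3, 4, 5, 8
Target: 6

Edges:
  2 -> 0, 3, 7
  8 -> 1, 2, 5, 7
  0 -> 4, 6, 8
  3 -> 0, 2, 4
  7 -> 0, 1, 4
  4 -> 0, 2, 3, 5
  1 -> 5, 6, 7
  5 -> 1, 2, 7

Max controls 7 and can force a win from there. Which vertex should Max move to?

A0 = {6}
A1: add {1} — 1 (Max) has 1→6.
A2: add {7} — 7 (Max) has 7→1.
A3 = A2; e.g. 0 (Min) can still go to 4. Fixed point.
From 7, successor 1 is in the attractor (rank 1); the other successors 0, 4 are not.

1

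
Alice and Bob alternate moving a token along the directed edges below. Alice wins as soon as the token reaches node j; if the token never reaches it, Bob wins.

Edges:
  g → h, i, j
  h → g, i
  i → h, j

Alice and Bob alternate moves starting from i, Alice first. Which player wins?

Track states (vertex, player-to-move).
A0 = {(j,Alice), (j,Bob)}
A1: add {(g,Alice), (i,Alice)}.
(i,Alice) ∈ A1 ⇒ Alice forces the target.

Alice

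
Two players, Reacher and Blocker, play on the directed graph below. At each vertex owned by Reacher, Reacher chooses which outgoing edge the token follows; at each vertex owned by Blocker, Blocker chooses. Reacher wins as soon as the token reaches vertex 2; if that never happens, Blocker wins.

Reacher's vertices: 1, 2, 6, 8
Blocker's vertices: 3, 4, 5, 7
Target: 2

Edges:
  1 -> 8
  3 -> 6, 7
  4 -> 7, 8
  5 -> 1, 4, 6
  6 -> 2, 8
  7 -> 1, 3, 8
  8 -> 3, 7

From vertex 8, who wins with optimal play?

Blocker

A0 = {2}
A1: add {6} — 6 (Reacher) has 6→2.
A2 = A1; e.g. 1 (Reacher) has no edge into A1. Fixed point.
8 never enters the attractor, so Blocker can avoid the target forever.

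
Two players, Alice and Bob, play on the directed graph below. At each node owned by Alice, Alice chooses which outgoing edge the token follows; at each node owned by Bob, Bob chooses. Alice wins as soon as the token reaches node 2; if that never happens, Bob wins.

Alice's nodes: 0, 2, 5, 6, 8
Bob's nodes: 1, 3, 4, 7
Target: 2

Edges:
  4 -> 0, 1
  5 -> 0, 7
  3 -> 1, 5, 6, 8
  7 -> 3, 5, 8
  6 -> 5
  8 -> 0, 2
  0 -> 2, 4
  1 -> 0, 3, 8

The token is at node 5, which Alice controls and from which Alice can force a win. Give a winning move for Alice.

A0 = {2}
A1: add {0, 8} — 0 (Alice) has 0→2; 8 (Alice) has 8→2.
A2: add {5} — 5 (Alice) has 5→0.
A3: add {6} — 6 (Alice) has 6→5.
A4 = A3; e.g. 1 (Bob) can still go to 3. Fixed point.
From 5, successor 0 is in the attractor (rank 1); the other successor 7 is not.

0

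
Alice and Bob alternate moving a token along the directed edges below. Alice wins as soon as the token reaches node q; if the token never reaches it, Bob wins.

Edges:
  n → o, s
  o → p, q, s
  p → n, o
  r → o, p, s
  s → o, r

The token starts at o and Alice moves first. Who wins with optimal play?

Alice

Track states (vertex, player-to-move).
A0 = {(q,Alice), (q,Bob)}
A1: add {(o,Alice)}.
(o,Alice) ∈ A1 ⇒ Alice forces the target.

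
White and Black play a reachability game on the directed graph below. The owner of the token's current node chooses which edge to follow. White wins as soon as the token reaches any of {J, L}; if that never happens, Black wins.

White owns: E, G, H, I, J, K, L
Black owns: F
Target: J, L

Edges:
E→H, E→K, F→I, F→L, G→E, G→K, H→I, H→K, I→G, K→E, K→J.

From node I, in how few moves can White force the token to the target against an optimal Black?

3

A0 = {J, L}
A1: add {K} — K (White) has K→J.
A2: add {E, G, H} — E (White) has E→K; G (White) has G→K; H (White) has H→K.
A3: add {I} — I (White) has I→G.
I enters the attractor at level 3, so White can force the target in 3 moves from there.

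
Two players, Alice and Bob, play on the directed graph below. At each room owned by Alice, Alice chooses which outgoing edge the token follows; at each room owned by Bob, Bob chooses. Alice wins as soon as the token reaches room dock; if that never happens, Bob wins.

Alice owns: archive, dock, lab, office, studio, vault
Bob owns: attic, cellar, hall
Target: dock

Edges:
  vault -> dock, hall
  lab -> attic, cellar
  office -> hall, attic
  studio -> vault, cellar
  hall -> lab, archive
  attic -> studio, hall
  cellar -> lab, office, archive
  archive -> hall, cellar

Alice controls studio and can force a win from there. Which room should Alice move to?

A0 = {dock}
A1: add {vault} — vault (Alice) has vault→dock.
A2: add {studio} — studio (Alice) has studio→vault.
A3 = A2; e.g. lab (Alice) has no edge into A2. Fixed point.
From studio, successor vault is in the attractor (rank 1); the other successor cellar is not.

vault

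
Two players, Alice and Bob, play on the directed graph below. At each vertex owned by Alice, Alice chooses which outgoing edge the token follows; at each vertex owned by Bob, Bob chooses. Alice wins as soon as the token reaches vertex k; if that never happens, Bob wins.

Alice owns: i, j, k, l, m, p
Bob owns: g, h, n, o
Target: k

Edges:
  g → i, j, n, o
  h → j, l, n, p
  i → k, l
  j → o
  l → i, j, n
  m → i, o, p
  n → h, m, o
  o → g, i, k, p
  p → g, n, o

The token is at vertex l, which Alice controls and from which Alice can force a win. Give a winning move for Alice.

i

A0 = {k}
A1: add {i} — i (Alice) has i→k.
A2: add {l, m} — l (Alice) has l→i; m (Alice) has m→i.
A3 = A2; e.g. g (Bob) can still go to j. Fixed point.
From l, successor i is in the attractor (rank 1); the other successors j, n are not.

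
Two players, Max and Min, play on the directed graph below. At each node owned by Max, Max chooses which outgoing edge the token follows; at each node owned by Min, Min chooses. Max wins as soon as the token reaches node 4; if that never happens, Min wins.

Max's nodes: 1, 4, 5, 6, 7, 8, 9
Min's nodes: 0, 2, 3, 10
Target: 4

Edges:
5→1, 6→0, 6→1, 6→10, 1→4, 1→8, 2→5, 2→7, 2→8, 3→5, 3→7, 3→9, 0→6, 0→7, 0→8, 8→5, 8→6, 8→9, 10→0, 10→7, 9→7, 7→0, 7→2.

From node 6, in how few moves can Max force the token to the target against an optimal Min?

2

A0 = {4}
A1: add {1} — 1 (Max) has 1→4.
A2: add {5, 6} — 5 (Max) has 5→1; 6 (Max) has 6→1.
6 enters the attractor at level 2, so Max can force the target in 2 moves from there.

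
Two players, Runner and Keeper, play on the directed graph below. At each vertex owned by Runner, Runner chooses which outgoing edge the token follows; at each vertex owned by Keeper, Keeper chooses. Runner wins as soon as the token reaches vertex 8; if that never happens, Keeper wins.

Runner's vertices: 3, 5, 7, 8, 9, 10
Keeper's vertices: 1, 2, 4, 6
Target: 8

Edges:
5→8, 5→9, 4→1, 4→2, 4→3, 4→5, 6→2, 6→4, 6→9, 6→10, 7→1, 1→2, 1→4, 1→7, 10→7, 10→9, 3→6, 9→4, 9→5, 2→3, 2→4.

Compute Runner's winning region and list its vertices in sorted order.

A0 = {8}
A1: add {5} — 5 (Runner) has 5→8.
A2: add {9} — 9 (Runner) has 9→5.
A3: add {10} — 10 (Runner) has 10→9.
A4 = A3; e.g. 1 (Keeper) can still go to 2. Fixed point.
Runner's winning region = {5, 8, 9, 10}.

5, 8, 9, 10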